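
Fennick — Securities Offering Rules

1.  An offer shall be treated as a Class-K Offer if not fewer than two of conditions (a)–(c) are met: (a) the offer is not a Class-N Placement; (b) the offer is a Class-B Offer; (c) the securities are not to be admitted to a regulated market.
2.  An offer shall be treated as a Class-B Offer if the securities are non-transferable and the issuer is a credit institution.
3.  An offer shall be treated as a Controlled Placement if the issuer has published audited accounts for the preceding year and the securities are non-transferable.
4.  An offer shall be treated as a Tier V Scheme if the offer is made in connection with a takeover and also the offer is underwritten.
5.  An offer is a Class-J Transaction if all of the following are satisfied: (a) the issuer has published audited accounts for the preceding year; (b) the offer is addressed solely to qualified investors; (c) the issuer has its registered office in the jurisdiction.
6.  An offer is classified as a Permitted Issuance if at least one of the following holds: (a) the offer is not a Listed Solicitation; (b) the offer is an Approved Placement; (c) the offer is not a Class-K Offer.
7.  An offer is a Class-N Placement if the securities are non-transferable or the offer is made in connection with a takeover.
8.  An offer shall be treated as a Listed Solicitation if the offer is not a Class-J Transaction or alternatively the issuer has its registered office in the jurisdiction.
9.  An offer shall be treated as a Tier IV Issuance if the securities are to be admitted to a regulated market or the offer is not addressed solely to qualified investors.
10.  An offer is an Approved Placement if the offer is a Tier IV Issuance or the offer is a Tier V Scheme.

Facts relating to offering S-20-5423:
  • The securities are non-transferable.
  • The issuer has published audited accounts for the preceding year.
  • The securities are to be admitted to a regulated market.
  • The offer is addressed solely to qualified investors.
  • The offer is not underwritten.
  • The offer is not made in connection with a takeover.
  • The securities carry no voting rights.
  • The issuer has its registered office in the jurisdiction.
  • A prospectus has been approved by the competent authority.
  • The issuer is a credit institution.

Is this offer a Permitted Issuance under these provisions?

paragraph 5 — Class-J Transaction: [the issuer has published audited accounts for the preceding year? yes] AND [the offer is addressed solely to qualified investors? yes] AND [the issuer has its registered office in the jurisdiction? yes] → satisfied.
paragraph 8 — Listed Solicitation: [not a Class-J Transaction (paragraph 5)? no] OR [the issuer has its registered office in the jurisdiction? yes] → satisfied.
paragraph 9 — Tier IV Issuance: [the securities are to be admitted to a regulated market? yes] OR [the offer is not addressed solely to qualified investors? no] → satisfied.
paragraph 4 — Tier V Scheme: [the offer is made in connection with a takeover? no] AND [the offer is underwritten? no] → not satisfied.
paragraph 10 — Approved Placement: [Tier IV Issuance (paragraph 9)? yes] OR [Tier V Scheme (paragraph 4)? no] → satisfied.
paragraph 7 — Class-N Placement: [the securities are non-transferable? yes] OR [the offer is made in connection with a takeover? no] → satisfied.
paragraph 2 — Class-B Offer: [the securities are non-transferable? yes] AND [the issuer is a credit institution? yes] → satisfied.
paragraph 1 — Class-K Offer: not a Class-N Placement (paragraph 7)? no; Class-B Offer (paragraph 2)? yes; the securities are not to be admitted to a regulated market? no — 1 of 3 hold (need ≥2) → not satisfied.
paragraph 6 — Permitted Issuance: [not a Listed Solicitation (paragraph 8)? no] OR [Approved Placement (paragraph 10)? yes] OR [not a Class-K Offer (paragraph 1)? yes] → satisfied.

Yes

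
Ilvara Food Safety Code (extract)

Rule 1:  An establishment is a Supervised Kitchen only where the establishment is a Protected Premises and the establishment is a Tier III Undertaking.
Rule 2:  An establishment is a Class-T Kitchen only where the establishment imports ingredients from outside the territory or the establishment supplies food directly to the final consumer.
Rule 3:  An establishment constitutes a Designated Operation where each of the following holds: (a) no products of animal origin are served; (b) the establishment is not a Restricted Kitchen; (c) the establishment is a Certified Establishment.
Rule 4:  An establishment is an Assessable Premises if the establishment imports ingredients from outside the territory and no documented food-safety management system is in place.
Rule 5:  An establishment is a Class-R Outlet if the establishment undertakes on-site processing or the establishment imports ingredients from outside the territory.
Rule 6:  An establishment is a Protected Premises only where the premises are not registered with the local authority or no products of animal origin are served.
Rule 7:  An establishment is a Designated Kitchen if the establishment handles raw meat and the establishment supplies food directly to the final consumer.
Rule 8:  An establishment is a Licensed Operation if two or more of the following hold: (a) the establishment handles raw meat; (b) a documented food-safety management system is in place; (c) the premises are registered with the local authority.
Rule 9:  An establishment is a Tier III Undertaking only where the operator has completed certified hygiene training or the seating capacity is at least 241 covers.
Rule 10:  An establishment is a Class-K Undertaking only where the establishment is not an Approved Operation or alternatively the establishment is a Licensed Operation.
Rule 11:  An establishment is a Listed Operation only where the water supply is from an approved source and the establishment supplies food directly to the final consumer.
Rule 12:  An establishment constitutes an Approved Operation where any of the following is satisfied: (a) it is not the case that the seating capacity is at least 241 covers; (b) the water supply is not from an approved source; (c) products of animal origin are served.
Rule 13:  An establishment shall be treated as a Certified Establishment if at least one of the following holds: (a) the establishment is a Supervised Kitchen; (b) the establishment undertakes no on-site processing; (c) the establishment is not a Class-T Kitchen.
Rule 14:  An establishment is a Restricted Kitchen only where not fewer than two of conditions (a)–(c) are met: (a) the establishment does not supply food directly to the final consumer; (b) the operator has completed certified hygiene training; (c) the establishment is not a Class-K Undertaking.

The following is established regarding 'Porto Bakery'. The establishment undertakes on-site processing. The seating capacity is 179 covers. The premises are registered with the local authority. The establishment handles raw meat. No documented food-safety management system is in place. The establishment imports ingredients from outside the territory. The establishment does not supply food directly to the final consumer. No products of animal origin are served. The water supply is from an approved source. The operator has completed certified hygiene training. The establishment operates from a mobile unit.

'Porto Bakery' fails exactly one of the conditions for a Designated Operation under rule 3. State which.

Restricted Kitchen

rule 12 — Approved Operation: [seating capacity: 179 covers ≥ 241 covers? no, so negated condition yes] OR [the water supply is not from an approved source? no] OR [products of animal origin are served? no] → satisfied.
rule 8 — Licensed Operation: the establishment handles raw meat? yes; a documented food-safety management system is in place? no; the premises are registered with the local authority? yes — 2 of 3 hold (need ≥2) → satisfied.
rule 10 — Class-K Undertaking: [not an Approved Operation (rule 12)? no] OR [Licensed Operation (rule 8)? yes] → satisfied.
rule 14 — Restricted Kitchen: the establishment does not supply food directly to the final consumer? yes; the operator has completed certified hygiene training? yes; not a Class-K Undertaking (rule 10)? no — 2 of 3 hold (need ≥2) → satisfied.
rule 6 — Protected Premises: [the premises are not registered with the local authority? no] OR [no products of animal origin are served? yes] → satisfied.
rule 9 — Tier III Undertaking: [the operator has completed certified hygiene training? yes] OR [seating capacity: 179 covers ≥ 241 covers? no] → satisfied.
rule 1 — Supervised Kitchen: [Protected Premises (rule 6)? yes] AND [Tier III Undertaking (rule 9)? yes] → satisfied.
rule 2 — Class-T Kitchen: [the establishment imports ingredients from outside the territory? yes] OR [the establishment supplies food directly to the final consumer? no] → satisfied.
rule 13 — Certified Establishment: [Supervised Kitchen (rule 1)? yes] OR [the establishment undertakes no on-site processing? no] OR [not a Class-T Kitchen (rule 2)? no] → satisfied.
rule 3 — Designated Operation: [no products of animal origin are served? yes] AND [not a Restricted Kitchen (rule 14)? no] AND [Certified Establishment (rule 13)? yes] → not satisfied.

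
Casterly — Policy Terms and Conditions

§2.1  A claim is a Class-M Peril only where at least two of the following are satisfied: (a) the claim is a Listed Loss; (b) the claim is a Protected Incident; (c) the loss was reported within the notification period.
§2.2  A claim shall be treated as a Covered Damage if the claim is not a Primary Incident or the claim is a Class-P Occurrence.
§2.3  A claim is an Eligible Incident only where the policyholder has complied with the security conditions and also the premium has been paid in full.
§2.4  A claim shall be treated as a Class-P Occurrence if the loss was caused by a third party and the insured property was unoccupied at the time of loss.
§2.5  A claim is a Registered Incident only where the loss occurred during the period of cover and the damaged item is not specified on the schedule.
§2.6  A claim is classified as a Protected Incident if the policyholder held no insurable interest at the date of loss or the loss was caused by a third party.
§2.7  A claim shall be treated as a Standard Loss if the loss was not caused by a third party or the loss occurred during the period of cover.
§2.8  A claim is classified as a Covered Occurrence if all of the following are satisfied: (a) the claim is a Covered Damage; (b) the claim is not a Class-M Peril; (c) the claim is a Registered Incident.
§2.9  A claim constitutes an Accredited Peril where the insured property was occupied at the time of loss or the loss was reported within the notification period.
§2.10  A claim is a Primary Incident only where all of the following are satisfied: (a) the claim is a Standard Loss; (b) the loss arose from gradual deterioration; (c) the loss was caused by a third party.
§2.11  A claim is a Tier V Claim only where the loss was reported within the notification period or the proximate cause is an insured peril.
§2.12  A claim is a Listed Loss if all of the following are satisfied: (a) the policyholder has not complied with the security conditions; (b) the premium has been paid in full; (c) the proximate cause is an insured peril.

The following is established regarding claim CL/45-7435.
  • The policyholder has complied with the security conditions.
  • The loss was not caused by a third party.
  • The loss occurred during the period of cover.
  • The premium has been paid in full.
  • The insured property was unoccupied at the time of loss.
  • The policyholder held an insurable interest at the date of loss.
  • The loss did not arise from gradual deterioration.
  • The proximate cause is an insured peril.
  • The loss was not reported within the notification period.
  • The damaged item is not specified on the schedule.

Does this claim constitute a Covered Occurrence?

§2.7 — Standard Loss: [the loss was not caused by a third party? yes] OR [the loss occurred during the period of cover? yes] → satisfied.
§2.10 — Primary Incident: [Standard Loss (§2.7)? yes] AND [the loss arose from gradual deterioration? no] AND [the loss was caused by a third party? no] → not satisfied.
§2.4 — Class-P Occurrence: [the loss was caused by a third party? no] AND [the insured property was unoccupied at the time of loss? yes] → not satisfied.
§2.2 — Covered Damage: [not a Primary Incident (§2.10)? yes] OR [Class-P Occurrence (§2.4)? no] → satisfied.
§2.12 — Listed Loss: [the policyholder has not complied with the security conditions? no] AND [the premium has been paid in full? yes] AND [the proximate cause is an insured peril? yes] → not satisfied.
§2.6 — Protected Incident: [the policyholder held no insurable interest at the date of loss? no] OR [the loss was caused by a third party? no] → not satisfied.
§2.1 — Class-M Peril: Listed Loss (§2.12)? no; Protected Incident (§2.6)? no; the loss was reported within the notification period? no — 0 of 3 hold (need ≥2) → not satisfied.
§2.5 — Registered Incident: [the loss occurred during the period of cover? yes] AND [the damaged item is not specified on the schedule? yes] → satisfied.
§2.8 — Covered Occurrence: [Covered Damage (§2.2)? yes] AND [not a Class-M Peril (§2.1)? yes] AND [Registered Incident (§2.5)? yes] → satisfied.

Yes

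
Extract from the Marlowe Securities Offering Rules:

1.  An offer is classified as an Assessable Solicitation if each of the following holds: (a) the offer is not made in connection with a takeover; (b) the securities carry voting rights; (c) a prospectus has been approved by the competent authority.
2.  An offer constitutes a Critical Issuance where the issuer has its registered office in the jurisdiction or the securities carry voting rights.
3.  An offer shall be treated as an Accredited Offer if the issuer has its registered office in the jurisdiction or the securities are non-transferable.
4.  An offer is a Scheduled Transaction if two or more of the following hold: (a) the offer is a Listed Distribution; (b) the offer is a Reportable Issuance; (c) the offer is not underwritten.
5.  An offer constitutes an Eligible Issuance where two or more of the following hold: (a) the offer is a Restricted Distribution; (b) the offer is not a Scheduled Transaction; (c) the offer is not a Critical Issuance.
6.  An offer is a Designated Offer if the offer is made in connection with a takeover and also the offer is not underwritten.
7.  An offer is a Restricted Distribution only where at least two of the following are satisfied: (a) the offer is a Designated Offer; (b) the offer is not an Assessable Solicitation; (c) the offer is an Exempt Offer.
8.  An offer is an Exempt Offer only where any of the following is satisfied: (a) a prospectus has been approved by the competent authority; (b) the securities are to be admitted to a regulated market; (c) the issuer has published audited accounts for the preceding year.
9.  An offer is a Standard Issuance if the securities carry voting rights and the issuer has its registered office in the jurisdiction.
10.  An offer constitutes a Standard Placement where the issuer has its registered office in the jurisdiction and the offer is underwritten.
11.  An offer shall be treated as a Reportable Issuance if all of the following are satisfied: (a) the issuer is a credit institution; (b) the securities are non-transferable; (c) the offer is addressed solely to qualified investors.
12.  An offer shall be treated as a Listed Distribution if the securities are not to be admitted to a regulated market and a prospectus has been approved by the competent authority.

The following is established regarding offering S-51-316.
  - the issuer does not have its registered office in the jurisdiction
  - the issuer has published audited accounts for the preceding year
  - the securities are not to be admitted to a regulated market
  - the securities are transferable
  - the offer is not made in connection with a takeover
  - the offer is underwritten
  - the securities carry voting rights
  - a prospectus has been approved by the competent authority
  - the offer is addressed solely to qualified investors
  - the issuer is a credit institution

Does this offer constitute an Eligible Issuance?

No

paragraph 6 — Designated Offer: [the offer is made in connection with a takeover? no] AND [the offer is not underwritten? no] → not satisfied.
paragraph 1 — Assessable Solicitation: [the offer is not made in connection with a takeover? yes] AND [the securities carry voting rights? yes] AND [a prospectus has been approved by the competent authority? yes] → satisfied.
paragraph 8 — Exempt Offer: [a prospectus has been approved by the competent authority? yes] OR [the securities are to be admitted to a regulated market? no] OR [the issuer has published audited accounts for the preceding year? yes] → satisfied.
paragraph 7 — Restricted Distribution: Designated Offer (paragraph 6)? no; not an Assessable Solicitation (paragraph 1)? no; Exempt Offer (paragraph 8)? yes — 1 of 3 hold (need ≥2) → not satisfied.
paragraph 12 — Listed Distribution: [the securities are not to be admitted to a regulated market? yes] AND [a prospectus has been approved by the competent authority? yes] → satisfied.
paragraph 11 — Reportable Issuance: [the issuer is a credit institution? yes] AND [the securities are non-transferable? no] AND [the offer is addressed solely to qualified investors? yes] → not satisfied.
paragraph 4 — Scheduled Transaction: Listed Distribution (paragraph 12)? yes; Reportable Issuance (paragraph 11)? no; the offer is not underwritten? no — 1 of 3 hold (need ≥2) → not satisfied.
paragraph 2 — Critical Issuance: [the issuer has its registered office in the jurisdiction? no] OR [the securities carry voting rights? yes] → satisfied.
paragraph 5 — Eligible Issuance: Restricted Distribution (paragraph 7)? no; not a Scheduled Transaction (paragraph 4)? yes; not a Critical Issuance (paragraph 2)? no — 1 of 3 hold (need ≥2) → not satisfied.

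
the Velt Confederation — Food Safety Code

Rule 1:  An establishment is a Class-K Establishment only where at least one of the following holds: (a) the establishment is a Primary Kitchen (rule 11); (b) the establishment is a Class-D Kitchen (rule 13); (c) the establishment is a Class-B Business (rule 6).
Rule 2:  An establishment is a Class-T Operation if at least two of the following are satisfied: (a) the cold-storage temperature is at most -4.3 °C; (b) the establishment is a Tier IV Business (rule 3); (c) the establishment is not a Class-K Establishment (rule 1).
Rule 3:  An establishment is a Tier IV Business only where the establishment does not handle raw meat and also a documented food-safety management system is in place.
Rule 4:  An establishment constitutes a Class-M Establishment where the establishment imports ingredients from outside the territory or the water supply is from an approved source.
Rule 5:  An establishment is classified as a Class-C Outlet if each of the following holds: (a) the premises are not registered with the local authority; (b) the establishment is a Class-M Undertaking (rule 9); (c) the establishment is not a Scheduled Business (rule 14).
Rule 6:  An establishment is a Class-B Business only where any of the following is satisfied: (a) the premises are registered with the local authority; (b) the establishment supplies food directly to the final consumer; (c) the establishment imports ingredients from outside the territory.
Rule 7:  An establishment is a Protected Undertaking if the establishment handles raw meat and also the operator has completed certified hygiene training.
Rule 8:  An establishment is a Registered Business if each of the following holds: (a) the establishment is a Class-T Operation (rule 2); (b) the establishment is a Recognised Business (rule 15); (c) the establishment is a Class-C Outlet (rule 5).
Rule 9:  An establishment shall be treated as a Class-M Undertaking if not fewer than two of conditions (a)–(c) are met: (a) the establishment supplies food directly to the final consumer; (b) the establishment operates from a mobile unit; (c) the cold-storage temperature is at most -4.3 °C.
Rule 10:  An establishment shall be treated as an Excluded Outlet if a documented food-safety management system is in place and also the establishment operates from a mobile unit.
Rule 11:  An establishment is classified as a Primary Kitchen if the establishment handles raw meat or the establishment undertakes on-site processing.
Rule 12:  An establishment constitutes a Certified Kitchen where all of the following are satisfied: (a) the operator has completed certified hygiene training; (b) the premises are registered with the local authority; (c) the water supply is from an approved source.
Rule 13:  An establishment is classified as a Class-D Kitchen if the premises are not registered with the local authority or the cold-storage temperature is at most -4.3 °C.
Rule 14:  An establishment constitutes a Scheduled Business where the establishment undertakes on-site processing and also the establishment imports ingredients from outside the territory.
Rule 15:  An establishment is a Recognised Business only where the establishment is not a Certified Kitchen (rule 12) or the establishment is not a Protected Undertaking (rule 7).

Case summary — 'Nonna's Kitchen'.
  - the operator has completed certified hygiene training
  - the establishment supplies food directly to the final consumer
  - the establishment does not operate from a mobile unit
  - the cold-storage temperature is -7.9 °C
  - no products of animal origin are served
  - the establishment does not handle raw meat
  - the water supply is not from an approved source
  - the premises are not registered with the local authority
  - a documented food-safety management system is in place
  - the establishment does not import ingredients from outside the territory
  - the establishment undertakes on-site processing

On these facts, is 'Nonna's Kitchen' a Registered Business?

Under rule 3: the establishment does not handle raw meat? yes; and a documented food-safety management system is in place? yes. So the establishment is a Tier IV Business.
Under rule 11: the establishment handles raw meat? no; or the establishment undertakes on-site processing? yes. So the establishment is a Primary Kitchen.
Under rule 13: the premises are not registered with the local authority? yes; or cold-storage temperature: -7.9 °C ≤ -4.3 °C? yes. So the establishment is a Class-D Kitchen.
Under rule 6: the premises are registered with the local authority? no; or the establishment supplies food directly to the final consumer? yes; or the establishment imports ingredients from outside the territory? no. So the establishment is a Class-B Business.
Under rule 1: Primary Kitchen (rule 11)? yes; or Class-D Kitchen (rule 13)? yes; or Class-B Business (rule 6)? yes. So the establishment is a Class-K Establishment.
Under rule 2: cold-storage temperature: -7.9 °C ≤ -4.3 °C? yes; Tier IV Business (rule 3)? yes; not a Class-K Establishment (rule 1)? no — 2 of 3 hold (need ≥2) → satisfied.
Under rule 12: the operator has completed certified hygiene training? yes; and the premises are registered with the local authority? no; and the water supply is from an approved source? no. So the establishment is not a Certified Kitchen.
Under rule 7: the establishment handles raw meat? no; and the operator has completed certified hygiene training? yes. So the establishment is not a Protected Undertaking.
Under rule 15: not a Certified Kitchen (rule 12)? yes; or not a Protected Undertaking (rule 7)? yes. So the establishment is a Recognised Business.
Under rule 9: the establishment supplies food directly to the final consumer? yes; the establishment operates from a mobile unit? no; cold-storage temperature: -7.9 °C ≤ -4.3 °C? yes — 2 of 3 hold (need ≥2) → satisfied.
Under rule 14: the establishment undertakes on-site processing? yes; and the establishment imports ingredients from outside the territory? no. So the establishment is not a Scheduled Business.
Under rule 5: the premises are not registered with the local authority? yes; and Class-M Undertaking (rule 9)? yes; and not a Scheduled Business (rule 14)? yes. So the establishment is a Class-C Outlet.
Under rule 8: Class-T Operation (rule 2)? yes; and Recognised Business (rule 15)? yes; and Class-C Outlet (rule 5)? yes. So the establishment is a Registered Business.

Yes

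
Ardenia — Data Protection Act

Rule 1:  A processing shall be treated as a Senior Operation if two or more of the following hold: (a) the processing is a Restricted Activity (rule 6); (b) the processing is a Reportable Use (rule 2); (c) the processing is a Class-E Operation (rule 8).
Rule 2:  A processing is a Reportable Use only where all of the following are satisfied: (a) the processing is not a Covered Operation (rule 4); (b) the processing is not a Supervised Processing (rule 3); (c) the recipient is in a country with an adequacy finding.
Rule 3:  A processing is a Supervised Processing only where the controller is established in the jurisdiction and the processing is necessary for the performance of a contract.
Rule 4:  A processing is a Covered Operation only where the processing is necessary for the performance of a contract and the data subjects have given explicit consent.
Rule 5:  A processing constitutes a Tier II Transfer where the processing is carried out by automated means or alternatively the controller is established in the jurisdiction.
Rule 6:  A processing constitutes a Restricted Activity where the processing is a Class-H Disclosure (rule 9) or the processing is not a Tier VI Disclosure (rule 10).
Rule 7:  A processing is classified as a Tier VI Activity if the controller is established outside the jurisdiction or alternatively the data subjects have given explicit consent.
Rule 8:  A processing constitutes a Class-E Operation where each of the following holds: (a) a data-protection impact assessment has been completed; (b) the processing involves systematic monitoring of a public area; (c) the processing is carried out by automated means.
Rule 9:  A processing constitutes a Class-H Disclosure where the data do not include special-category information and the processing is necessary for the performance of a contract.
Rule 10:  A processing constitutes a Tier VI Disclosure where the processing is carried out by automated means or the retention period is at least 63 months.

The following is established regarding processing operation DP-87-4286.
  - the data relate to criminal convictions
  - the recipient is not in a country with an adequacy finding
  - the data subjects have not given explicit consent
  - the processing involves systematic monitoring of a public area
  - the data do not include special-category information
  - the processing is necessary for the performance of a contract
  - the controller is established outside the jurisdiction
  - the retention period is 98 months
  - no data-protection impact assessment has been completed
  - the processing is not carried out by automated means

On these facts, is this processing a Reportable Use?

Under rule 4: the processing is necessary for the performance of a contract? yes; and the data subjects have given explicit consent? no. So the processing is not a Covered Operation.
Under rule 3: the controller is established in the jurisdiction? no; and the processing is necessary for the performance of a contract? yes. So the processing is not a Supervised Processing.
Under rule 2: not a Covered Operation (rule 4)? yes; and not a Supervised Processing (rule 3)? yes; and the recipient is in a country with an adequacy finding? no. So the processing is not a Reportable Use.

No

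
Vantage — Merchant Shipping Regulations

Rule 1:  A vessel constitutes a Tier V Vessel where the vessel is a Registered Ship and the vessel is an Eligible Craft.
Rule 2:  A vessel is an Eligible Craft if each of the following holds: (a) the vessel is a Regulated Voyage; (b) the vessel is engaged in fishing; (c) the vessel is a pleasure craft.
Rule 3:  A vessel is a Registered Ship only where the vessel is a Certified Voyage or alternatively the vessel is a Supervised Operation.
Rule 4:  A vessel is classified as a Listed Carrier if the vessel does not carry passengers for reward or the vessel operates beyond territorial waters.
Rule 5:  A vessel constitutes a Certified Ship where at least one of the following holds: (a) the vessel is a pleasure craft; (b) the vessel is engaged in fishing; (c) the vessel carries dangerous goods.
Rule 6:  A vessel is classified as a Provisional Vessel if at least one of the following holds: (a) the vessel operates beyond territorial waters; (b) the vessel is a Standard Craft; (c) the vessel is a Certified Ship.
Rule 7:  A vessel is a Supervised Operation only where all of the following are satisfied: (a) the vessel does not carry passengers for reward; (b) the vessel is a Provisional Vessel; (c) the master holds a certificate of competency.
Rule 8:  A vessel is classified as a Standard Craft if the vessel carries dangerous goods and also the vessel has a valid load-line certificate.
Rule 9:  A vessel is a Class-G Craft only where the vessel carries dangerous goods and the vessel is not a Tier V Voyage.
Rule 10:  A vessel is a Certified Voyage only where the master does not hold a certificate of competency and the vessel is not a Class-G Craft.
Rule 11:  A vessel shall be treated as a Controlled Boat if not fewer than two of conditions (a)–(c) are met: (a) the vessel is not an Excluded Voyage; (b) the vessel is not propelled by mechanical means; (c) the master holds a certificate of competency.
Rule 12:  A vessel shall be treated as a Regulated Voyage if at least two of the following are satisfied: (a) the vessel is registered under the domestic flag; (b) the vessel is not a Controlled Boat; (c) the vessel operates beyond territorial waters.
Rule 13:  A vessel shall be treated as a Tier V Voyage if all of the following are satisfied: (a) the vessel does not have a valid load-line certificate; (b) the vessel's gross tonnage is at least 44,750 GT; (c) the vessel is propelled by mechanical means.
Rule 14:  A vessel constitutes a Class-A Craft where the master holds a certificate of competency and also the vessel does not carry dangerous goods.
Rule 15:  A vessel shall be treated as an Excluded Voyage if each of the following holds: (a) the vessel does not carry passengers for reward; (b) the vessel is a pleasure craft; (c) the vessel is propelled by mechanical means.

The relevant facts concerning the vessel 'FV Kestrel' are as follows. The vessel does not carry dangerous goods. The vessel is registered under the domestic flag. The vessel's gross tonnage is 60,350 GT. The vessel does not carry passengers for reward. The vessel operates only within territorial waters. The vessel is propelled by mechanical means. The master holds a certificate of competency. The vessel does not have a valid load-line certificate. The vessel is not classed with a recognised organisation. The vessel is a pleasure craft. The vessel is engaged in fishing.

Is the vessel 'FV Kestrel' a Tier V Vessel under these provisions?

Yes

Under rule 13: the vessel does not have a valid load-line certificate? yes; and vessel's gross tonnage: 60,350 GT ≥ 44,750 GT? yes; and the vessel is propelled by mechanical means? yes. So the vessel is a Tier V Voyage.
Under rule 9: the vessel carries dangerous goods? no; and not a Tier V Voyage (rule 13)? no. So the vessel is not a Class-G Craft.
Under rule 10: the master does not hold a certificate of competency? no; and not a Class-G Craft (rule 9)? yes. So the vessel is not a Certified Voyage.
Under rule 8: the vessel carries dangerous goods? no; and the vessel has a valid load-line certificate? no. So the vessel is not a Standard Craft.
Under rule 5: the vessel is a pleasure craft? yes; or the vessel is engaged in fishing? yes; or the vessel carries dangerous goods? no. So the vessel is a Certified Ship.
Under rule 6: the vessel operates beyond territorial waters? no; or Standard Craft (rule 8)? no; or Certified Ship (rule 5)? yes. So the vessel is a Provisional Vessel.
Under rule 7: the vessel does not carry passengers for reward? yes; and Provisional Vessel (rule 6)? yes; and the master holds a certificate of competency? yes. So the vessel is a Supervised Operation.
Under rule 3: Certified Voyage (rule 10)? no; or Supervised Operation (rule 7)? yes. So the vessel is a Registered Ship.
Under rule 15: the vessel does not carry passengers for reward? yes; and the vessel is a pleasure craft? yes; and the vessel is propelled by mechanical means? yes. So the vessel is an Excluded Voyage.
Under rule 11: not an Excluded Voyage (rule 15)? no; the vessel is not propelled by mechanical means? no; the master holds a certificate of competency? yes — 1 of 3 hold (need ≥2) → not satisfied.
Under rule 12: the vessel is registered under the domestic flag? yes; not a Controlled Boat (rule 11)? yes; the vessel operates beyond territorial waters? no — 2 of 3 hold (need ≥2) → satisfied.
Under rule 2: Regulated Voyage (rule 12)? yes; and the vessel is engaged in fishing? yes; and the vessel is a pleasure craft? yes. So the vessel is an Eligible Craft.
Under rule 1: Registered Ship (rule 3)? yes; and Eligible Craft (rule 2)? yes. So the vessel is a Tier V Vessel.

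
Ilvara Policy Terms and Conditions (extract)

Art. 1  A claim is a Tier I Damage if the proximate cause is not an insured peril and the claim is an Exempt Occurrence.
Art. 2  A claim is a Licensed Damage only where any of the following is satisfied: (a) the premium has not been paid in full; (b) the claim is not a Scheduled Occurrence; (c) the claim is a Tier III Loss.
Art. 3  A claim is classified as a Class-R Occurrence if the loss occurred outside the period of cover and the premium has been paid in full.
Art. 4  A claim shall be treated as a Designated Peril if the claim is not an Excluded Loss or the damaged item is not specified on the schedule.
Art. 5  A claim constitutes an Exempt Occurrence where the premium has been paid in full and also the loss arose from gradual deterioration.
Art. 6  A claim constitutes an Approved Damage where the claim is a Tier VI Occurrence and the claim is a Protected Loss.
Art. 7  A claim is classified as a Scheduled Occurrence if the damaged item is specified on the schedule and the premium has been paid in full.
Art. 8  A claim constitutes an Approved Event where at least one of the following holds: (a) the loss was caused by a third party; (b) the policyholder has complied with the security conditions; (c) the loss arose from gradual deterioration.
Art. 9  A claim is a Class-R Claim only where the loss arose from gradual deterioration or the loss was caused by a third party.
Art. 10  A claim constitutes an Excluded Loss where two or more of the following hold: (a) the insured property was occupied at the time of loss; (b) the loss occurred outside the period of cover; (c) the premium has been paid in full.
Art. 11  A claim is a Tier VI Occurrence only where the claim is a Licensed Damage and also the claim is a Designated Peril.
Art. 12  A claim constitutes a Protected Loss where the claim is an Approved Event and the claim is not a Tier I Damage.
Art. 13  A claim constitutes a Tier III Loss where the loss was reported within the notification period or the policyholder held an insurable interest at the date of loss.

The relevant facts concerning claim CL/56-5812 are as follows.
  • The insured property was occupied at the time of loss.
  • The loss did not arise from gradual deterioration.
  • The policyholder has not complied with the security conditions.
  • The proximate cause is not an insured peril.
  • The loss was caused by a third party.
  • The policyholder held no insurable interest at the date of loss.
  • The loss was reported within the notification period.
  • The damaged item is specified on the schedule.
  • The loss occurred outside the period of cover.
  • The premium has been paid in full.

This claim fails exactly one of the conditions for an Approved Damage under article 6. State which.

article 7 — Scheduled Occurrence: [the damaged item is specified on the schedule? yes] AND [the premium has been paid in full? yes] → satisfied.
article 13 — Tier III Loss: [the loss was reported within the notification period? yes] OR [the policyholder held an insurable interest at the date of loss? no] → satisfied.
article 2 — Licensed Damage: [the premium has not been paid in full? no] OR [not a Scheduled Occurrence (article 7)? no] OR [Tier III Loss (article 13)? yes] → satisfied.
article 10 — Excluded Loss: the insured property was occupied at the time of loss? yes; the loss occurred outside the period of cover? yes; the premium has been paid in full? yes — 3 of 3 hold (need ≥2) → satisfied.
article 4 — Designated Peril: [not an Excluded Loss (article 10)? no] OR [the damaged item is not specified on the schedule? no] → not satisfied.
article 11 — Tier VI Occurrence: [Licensed Damage (article 2)? yes] AND [Designated Peril (article 4)? no] → not satisfied.
article 8 — Approved Event: [the loss was caused by a third party? yes] OR [the policyholder has complied with the security conditions? no] OR [the loss arose from gradual deterioration? no] → satisfied.
article 5 — Exempt Occurrence: [the premium has been paid in full? yes] AND [the loss arose from gradual deterioration? no] → not satisfied.
article 1 — Tier I Damage: [the proximate cause is not an insured peril? yes] AND [Exempt Occurrence (article 5)? no] → not satisfied.
article 12 — Protected Loss: [Approved Event (article 8)? yes] AND [not a Tier I Damage (article 1)? yes] → satisfied.
article 6 — Approved Damage: [Tier VI Occurrence (article 11)? no] AND [Protected Loss (article 12)? yes] → not satisfied.

Tier VI Occurrence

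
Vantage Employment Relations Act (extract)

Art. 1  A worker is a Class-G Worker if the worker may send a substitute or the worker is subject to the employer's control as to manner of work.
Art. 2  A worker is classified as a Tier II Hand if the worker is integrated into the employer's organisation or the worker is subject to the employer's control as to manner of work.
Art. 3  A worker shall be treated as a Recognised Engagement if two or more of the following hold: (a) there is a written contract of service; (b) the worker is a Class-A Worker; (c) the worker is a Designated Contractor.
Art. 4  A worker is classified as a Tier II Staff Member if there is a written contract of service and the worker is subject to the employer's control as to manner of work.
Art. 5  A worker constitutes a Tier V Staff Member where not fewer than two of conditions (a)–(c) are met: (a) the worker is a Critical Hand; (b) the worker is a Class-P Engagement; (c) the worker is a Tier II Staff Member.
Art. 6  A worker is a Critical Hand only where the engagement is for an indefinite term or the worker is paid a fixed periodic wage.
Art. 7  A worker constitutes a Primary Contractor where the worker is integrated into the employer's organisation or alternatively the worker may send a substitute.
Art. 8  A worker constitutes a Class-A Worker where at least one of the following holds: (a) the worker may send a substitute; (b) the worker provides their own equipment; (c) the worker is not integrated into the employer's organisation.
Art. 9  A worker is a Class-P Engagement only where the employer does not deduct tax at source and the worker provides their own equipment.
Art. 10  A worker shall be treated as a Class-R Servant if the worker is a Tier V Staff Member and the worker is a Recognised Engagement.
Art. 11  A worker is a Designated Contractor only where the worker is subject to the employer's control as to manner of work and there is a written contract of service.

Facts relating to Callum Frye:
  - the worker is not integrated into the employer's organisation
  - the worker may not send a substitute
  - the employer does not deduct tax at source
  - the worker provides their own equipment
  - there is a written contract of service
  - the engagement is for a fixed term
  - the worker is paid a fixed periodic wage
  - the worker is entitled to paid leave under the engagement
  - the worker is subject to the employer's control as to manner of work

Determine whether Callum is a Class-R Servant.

Yes

Under article 6: the engagement is for an indefinite term? no; or the worker is paid a fixed periodic wage? yes. So the worker is a Critical Hand.
Under article 9: the employer does not deduct tax at source? yes; and the worker provides their own equipment? yes. So the worker is a Class-P Engagement.
Under article 4: there is a written contract of service? yes; and the worker is subject to the employer's control as to manner of work? yes. So the worker is a Tier II Staff Member.
Under article 5: Critical Hand (article 6)? yes; Class-P Engagement (article 9)? yes; Tier II Staff Member (article 4)? yes — 3 of 3 hold (need ≥2) → satisfied.
Under article 8: the worker may send a substitute? no; or the worker provides their own equipment? yes; or the worker is not integrated into the employer's organisation? yes. So the worker is a Class-A Worker.
Under article 11: the worker is subject to the employer's control as to manner of work? yes; and there is a written contract of service? yes. So the worker is a Designated Contractor.
Under article 3: there is a written contract of service? yes; Class-A Worker (article 8)? yes; Designated Contractor (article 11)? yes — 3 of 3 hold (need ≥2) → satisfied.
Under article 10: Tier V Staff Member (article 5)? yes; and Recognised Engagement (article 3)? yes. So the worker is a Class-R Servant.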